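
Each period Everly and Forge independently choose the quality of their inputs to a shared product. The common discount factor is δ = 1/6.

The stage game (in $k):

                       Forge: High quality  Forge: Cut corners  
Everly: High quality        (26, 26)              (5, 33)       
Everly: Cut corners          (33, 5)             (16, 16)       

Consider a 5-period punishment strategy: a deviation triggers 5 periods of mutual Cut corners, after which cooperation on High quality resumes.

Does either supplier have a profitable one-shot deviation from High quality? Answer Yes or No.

Yes

Comparing payoff streams over the 6 periods until play realigns: cooperate → 26(1+δ+…+δ^5); deviate → 33 + 16(δ+…+δ^5).
Cooperation is sustained iff (26−16)(δ+…+δ^5) ≥ 33−26.
δ+…+δ^5 = 1/6·(1−(1/6)^5)/(1−1/6) = 0.2000, and (33−26)/(26−16) = 0.7000.
0.2000 < 0.7000, so cooperation is not sustainable.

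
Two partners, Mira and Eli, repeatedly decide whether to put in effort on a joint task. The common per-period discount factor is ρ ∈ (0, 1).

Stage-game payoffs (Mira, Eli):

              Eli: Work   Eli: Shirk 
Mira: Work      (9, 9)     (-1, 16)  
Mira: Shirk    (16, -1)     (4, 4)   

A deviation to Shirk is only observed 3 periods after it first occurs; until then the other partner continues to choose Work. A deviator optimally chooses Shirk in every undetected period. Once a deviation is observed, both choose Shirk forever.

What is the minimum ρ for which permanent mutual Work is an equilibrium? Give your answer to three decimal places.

0.836

Deviating for the 3 undetected periods gains 16−9 = 7 per period over cooperation, then loses 9−4 = 5 per period forever once punishment starts.
Gain: 7(1 + ρ + … + ρ^2); loss: 5·ρ^3/(1−ρ).
No profitable deviation ⇔ 7(1−ρ^3) ≤ 5·ρ^3, i.e. ρ^3 ≥ 7/(7+5) = 7/12.
Hence ρ ≥ (7/12)^(1/3) ≈ 0.836.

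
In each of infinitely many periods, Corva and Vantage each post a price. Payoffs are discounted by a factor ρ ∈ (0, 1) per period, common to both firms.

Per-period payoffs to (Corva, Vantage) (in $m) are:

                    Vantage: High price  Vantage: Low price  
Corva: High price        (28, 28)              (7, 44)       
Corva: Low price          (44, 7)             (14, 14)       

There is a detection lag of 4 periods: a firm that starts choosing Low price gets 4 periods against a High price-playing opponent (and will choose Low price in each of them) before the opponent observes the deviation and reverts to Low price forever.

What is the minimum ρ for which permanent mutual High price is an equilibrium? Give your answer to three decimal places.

Deviating for the 4 undetected periods gains 44−28 = 16 per period over cooperation, then loses 28−14 = 14 per period forever once punishment starts.
Gain: 16(1 + ρ + … + ρ^3); loss: 14·ρ^4/(1−ρ).
No profitable deviation ⇔ 16(1−ρ^4) ≤ 14·ρ^4, i.e. ρ^4 ≥ 16/(16+14) = 8/15.
Hence ρ ≥ (8/15)^(1/4) ≈ 0.855.

0.855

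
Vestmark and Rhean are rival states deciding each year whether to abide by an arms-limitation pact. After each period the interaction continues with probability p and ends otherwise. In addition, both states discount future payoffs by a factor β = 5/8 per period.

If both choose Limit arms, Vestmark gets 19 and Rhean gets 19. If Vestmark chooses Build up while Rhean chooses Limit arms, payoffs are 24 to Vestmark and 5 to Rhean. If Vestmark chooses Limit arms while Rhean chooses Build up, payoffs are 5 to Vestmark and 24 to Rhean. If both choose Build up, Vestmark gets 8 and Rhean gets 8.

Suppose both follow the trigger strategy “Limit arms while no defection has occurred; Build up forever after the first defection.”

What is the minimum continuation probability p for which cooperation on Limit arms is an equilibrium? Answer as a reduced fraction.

1/2

Expected continuation weight on next period's payoff is β·p = 5/8·p, which plays the role of the discount factor.
Cooperation requires 5/8·p ≥ (24−19)/(24−8) = 5/16, hence p ≥ 1/2.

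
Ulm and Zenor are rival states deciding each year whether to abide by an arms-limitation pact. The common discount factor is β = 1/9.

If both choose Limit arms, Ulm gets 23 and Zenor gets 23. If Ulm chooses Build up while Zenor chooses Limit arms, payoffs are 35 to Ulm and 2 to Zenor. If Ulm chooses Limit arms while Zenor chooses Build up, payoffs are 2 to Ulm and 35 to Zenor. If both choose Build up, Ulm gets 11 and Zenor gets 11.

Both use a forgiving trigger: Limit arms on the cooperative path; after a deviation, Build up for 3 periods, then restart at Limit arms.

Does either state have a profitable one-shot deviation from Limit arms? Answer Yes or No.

Yes

IC: β+…+β^3 ≥ (35−23)/(23−11) = 1.
At β = 1/9: partial sum = 0.1248 < 1.0000. Cooperation not sustainable.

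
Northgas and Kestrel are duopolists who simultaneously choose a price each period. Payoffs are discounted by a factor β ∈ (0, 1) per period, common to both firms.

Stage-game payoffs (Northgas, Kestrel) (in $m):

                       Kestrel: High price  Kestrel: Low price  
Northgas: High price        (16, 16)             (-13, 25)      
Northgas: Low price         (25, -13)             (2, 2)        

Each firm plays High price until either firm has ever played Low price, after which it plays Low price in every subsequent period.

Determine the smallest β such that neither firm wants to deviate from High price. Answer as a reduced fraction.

16/(1−β) ≥ 25 + 2β/(1−β)
16 ≥ 25 − 23β
β ≥ 9/23.

9/23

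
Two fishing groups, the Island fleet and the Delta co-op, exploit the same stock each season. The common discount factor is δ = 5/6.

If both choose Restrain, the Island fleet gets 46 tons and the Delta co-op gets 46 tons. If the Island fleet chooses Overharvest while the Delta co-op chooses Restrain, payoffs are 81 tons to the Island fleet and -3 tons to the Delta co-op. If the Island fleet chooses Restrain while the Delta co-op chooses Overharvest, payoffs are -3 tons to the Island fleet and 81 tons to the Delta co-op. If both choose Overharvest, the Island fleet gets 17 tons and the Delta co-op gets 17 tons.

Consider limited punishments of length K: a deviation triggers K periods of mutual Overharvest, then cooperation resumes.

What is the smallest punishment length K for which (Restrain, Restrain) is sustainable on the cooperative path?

2

Need Σ_{k=1}^{K} δ^k ≥ (81−46)/(46−17) = 1.2069 at δ = 5/6.
At K = 1 the sum is 0.8333 < 1.2069; at K = 2 it is 1.5278 ≥ 1.2069.
So the minimum punishment length is K = 2.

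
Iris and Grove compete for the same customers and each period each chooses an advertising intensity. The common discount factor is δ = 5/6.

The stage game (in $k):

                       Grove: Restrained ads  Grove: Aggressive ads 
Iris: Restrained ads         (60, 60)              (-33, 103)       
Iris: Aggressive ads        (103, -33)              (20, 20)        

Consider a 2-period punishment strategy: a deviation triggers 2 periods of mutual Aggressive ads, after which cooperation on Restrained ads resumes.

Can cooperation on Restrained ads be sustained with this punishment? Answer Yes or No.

Yes

IC: δ+…+δ^2 ≥ (103−60)/(60−20) = 43/40.
At δ = 5/6: partial sum = 1.5278 ≥ 1.0750. Cooperation sustainable.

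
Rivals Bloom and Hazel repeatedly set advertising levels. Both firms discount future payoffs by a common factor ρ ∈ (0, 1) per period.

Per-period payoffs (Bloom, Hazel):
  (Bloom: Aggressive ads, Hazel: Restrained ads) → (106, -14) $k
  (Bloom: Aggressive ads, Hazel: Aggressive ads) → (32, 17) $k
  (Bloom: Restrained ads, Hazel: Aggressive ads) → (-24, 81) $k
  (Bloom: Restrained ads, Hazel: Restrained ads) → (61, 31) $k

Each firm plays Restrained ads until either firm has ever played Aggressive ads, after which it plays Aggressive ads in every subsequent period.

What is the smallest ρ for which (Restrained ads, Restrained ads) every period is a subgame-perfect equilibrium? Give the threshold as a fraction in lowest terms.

25/32

For Bloom: deviation gain 106−61 = 45, per-period punishment loss 61−32 = 29. IC gives ρ ≥ 45/74.
For Hazel: gain 50, loss 14 per period, so ρ ≥ 50/64 = 25/32.
The tighter constraint is Hazel's, so cooperation needs ρ ≥ 25/32.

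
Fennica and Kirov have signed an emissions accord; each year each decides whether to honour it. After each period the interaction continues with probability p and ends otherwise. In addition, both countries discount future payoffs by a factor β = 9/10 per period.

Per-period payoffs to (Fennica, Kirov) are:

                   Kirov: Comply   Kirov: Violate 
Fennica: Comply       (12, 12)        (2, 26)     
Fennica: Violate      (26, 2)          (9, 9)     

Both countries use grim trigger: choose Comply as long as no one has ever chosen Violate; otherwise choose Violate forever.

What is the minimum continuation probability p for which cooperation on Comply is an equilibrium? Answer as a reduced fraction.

140/153

Expected continuation weight on next period's payoff is β·p = 9/10·p, which plays the role of the discount factor.
Cooperation requires 9/10·p ≥ (26−12)/(26−9) = 14/17, hence p ≥ 140/153.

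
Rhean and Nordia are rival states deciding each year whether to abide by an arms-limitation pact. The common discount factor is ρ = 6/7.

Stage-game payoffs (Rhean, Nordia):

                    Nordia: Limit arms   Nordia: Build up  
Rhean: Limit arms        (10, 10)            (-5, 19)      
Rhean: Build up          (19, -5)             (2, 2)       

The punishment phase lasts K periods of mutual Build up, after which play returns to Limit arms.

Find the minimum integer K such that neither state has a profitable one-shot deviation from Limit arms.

2

IC: ρ(1−ρ^K)/(1−ρ) ≥ (19−10)/(10−2) = 9/8.
With ρ = 6/7: need 1 − ρ^K ≥ 9/8·(1−6/7)/(6/7), i.e. ρ^K ≤ 0.8125.
Since (6/7)^1 = 0.8571 and (6/7)^2 = 0.7347, the smallest such K is 2.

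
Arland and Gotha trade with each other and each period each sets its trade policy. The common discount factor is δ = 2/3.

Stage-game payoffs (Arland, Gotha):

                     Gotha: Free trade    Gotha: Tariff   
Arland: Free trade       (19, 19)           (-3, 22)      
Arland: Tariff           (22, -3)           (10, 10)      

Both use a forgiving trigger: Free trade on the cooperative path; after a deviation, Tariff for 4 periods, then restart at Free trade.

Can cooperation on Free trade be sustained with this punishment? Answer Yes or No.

Yes

A one-shot deviation gives 22 now, then 10 for 4 periods, then back to 19.
Gain from deviating: (22−19) today; loss: (19−10) in each of the next 4 periods.
No-deviation condition: (19−10)(δ+…+δ^4) ≥ 22−19, i.e. δ+…+δ^4 ≥ 1/3.
At δ = 2/3: δ+…+δ^4 = 1.6049 ≥ 0.3333.
So cooperation is sustainable.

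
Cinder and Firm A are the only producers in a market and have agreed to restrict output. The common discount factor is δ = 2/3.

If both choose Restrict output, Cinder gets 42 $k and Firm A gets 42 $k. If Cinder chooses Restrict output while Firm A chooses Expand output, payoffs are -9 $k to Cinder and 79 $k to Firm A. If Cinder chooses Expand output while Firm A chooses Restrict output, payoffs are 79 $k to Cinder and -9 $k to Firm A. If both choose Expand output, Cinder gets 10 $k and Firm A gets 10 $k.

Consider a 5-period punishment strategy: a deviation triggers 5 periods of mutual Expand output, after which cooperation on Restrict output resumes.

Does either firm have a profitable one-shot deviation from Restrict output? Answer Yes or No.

IC: δ+…+δ^5 ≥ (79−42)/(42−10) = 37/32.
At δ = 2/3: partial sum = 1.7366 ≥ 1.1562. Cooperation sustainable.

No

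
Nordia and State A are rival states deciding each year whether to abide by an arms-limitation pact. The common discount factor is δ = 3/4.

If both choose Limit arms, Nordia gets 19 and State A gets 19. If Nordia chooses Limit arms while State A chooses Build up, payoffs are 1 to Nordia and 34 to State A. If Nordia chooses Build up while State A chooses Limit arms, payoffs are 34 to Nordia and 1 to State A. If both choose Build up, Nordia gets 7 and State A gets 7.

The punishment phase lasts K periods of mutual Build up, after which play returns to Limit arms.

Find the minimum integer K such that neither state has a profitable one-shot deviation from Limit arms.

2

No profitable deviation requires (19−7)(δ+…+δ^K) ≥ 34−19, i.e. δ+…+δ^K ≥ 5/4 ≈ 1.2500.
With δ = 3/4, the partial sums are K=1: 0.7500, K=2: 1.3125.
K = 2 is the first length at which the sum reaches 1.2500.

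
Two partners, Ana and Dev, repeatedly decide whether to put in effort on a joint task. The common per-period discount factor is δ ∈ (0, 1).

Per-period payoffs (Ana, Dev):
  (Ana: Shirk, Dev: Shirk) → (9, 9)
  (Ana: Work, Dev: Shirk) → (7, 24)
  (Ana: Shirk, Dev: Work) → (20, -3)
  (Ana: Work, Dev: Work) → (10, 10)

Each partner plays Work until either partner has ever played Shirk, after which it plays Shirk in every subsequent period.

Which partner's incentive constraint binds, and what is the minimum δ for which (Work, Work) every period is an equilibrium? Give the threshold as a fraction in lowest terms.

Dev; δ ≥ 14/15

Ana: cooperation gives 10 each period; deviation gives 20 once then 9 forever.
  10/(1−δ) ≥ 20 + 9δ/(1−δ) ⇒ δ ≥ 10/11.
Dev: cooperation gives 10 each period; deviation gives 24 once then 9 forever.
  δ ≥ 14/15.
Both must hold, so the binding constraint is Dev's: δ ≥ 14/15.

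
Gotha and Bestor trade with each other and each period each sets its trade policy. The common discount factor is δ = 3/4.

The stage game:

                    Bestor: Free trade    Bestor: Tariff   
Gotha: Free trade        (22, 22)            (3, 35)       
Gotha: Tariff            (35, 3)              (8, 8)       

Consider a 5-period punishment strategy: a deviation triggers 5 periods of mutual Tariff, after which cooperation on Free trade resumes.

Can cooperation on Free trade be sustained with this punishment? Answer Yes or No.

Yes

A one-shot deviation gives 35 now, then 8 for 5 periods, then back to 22.
Gain from deviating: (35−22) today; loss: (22−8) in each of the next 5 periods.
No-deviation condition: (22−8)(δ+…+δ^5) ≥ 35−22, i.e. δ+…+δ^5 ≥ 13/14.
At δ = 3/4: δ+…+δ^5 = 2.2881 ≥ 0.9286.
So cooperation is sustainable.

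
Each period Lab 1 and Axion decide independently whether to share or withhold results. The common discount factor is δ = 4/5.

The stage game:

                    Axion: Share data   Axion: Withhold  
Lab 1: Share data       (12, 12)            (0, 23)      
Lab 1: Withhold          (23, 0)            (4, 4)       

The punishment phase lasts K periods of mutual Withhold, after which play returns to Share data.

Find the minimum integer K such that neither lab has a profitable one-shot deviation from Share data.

2

Need Σ_{k=1}^{K} δ^k ≥ (23−12)/(12−4) = 1.3750 at δ = 4/5.
At K = 1 the sum is 0.8000 < 1.3750; at K = 2 it is 1.4400 ≥ 1.3750.
So the minimum punishment length is K = 2.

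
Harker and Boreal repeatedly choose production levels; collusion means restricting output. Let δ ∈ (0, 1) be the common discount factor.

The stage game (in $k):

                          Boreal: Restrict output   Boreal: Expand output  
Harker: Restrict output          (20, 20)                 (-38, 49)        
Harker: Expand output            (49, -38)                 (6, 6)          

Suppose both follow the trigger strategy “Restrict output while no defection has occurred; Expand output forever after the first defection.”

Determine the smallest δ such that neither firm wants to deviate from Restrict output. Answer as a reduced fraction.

One-period gain from deviating is 49 − 20 = 29. The loss is 20 − 6 = 14 in every subsequent period, with present value 14·δ/(1−δ).
Deviation is unprofitable when 14·δ/(1−δ) ≥ 29, i.e. δ/(1−δ) ≥ 29/14.
Equivalently δ ≥ 29/(29+14) = 29/43.

29/43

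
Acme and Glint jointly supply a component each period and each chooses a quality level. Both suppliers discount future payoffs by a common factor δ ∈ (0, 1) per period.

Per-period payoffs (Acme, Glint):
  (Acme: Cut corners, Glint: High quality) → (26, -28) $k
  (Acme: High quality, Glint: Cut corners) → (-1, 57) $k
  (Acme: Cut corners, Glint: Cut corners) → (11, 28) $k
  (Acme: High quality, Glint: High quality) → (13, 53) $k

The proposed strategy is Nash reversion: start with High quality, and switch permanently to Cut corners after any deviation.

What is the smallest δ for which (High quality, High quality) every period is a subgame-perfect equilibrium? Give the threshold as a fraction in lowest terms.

Acme's threshold: (26−13)/(26−11) = 13/15.
Glint's threshold: (57−53)/(57−28) = 4/29.
13/15 > 4/29, so Acme binds and δ* = 13/15.

13/15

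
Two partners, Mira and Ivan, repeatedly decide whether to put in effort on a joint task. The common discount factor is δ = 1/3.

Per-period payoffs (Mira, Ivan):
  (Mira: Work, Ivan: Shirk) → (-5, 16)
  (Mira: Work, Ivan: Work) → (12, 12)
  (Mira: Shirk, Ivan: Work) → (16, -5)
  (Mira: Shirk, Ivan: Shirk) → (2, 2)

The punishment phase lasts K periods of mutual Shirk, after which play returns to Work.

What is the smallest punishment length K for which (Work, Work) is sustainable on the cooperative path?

2

IC: δ(1−δ^K)/(1−δ) ≥ (16−12)/(12−2) = 2/5.
With δ = 1/3: need 1 − δ^K ≥ 2/5·(1−1/3)/(1/3), i.e. δ^K ≤ 0.2000.
Since (1/3)^1 = 0.3333 and (1/3)^2 = 0.1111, the smallest such K is 2.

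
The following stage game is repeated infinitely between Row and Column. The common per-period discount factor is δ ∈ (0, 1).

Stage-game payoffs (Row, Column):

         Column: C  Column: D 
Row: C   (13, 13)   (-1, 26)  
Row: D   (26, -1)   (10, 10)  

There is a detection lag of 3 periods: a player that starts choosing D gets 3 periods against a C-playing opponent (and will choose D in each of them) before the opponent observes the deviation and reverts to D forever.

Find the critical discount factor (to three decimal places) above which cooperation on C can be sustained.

Deviating for the 3 undetected periods gains 26−13 = 13 per period over cooperation, then loses 13−10 = 3 per period forever once punishment starts.
Gain: 13(1 + δ + … + δ^2); loss: 3·δ^3/(1−δ).
No profitable deviation ⇔ 13(1−δ^3) ≤ 3·δ^3, i.e. δ^3 ≥ 13/(13+3) = 13/16.
Hence δ ≥ (13/16)^(1/3) ≈ 0.933.

0.933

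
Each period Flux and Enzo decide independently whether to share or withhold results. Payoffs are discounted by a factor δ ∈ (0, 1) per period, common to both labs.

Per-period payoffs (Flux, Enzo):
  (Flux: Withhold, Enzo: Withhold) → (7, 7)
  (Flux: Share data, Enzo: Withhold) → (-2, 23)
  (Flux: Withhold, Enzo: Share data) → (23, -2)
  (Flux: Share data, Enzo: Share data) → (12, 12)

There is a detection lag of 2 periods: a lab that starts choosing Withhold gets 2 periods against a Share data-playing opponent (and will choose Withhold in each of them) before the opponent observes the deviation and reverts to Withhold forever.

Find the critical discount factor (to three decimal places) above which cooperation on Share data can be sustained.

0.829

Deviating for the 2 undetected periods gains 23−12 = 11 per period over cooperation, then loses 12−7 = 5 per period forever once punishment starts.
Gain: 11(1 + δ + … + δ^1); loss: 5·δ^2/(1−δ).
No profitable deviation ⇔ 11(1−δ^2) ≤ 5·δ^2, i.e. δ^2 ≥ 11/(11+5) = 11/16.
Hence δ ≥ (11/16)^(1/2) ≈ 0.829.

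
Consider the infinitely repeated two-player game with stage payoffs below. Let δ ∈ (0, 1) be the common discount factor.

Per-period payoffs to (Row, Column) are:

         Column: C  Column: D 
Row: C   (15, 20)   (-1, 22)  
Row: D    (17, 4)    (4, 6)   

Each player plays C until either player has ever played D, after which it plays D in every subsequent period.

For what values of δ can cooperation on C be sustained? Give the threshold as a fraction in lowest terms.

For Row: deviation gain 17−15 = 2, per-period punishment loss 15−4 = 11. IC gives δ ≥ 2/13.
For Column: gain 2, loss 14 per period, so δ ≥ 2/16 = 1/8.
The tighter constraint is Row's, so cooperation needs δ ≥ 2/13.

2/13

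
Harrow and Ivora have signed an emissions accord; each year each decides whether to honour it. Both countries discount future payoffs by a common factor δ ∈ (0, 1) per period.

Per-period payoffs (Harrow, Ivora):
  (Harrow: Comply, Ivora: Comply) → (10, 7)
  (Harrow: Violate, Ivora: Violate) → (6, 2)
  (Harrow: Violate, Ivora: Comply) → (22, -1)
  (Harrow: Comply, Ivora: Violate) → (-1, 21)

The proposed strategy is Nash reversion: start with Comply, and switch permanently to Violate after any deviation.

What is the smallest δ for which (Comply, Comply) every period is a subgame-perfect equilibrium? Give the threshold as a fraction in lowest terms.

For Harrow: deviation gain 22−10 = 12, per-period punishment loss 10−6 = 4. IC gives δ ≥ 12/16 = 3/4.
For Ivora: gain 14, loss 5 per period, so δ ≥ 14/19.
The tighter constraint is Harrow's, so cooperation needs δ ≥ 3/4.

3/4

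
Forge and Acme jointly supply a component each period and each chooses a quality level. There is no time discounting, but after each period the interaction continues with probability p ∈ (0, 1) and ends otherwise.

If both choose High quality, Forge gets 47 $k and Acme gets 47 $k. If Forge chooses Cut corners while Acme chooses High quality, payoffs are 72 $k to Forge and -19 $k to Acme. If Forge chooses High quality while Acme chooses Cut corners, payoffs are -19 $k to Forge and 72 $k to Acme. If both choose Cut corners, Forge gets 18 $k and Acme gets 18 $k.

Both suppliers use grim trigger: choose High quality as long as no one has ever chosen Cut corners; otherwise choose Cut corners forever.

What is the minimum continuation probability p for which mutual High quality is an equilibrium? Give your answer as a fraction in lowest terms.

Expected cooperation value is 47 + p·47 + p²·47 + … = 47/(1−p); deviation gives 72 + p·18/(1−p).
47 ≥ 72(1−p) + 18p ⇒ 54p ≥ 25 ⇒ p ≥ 25/54.

25/54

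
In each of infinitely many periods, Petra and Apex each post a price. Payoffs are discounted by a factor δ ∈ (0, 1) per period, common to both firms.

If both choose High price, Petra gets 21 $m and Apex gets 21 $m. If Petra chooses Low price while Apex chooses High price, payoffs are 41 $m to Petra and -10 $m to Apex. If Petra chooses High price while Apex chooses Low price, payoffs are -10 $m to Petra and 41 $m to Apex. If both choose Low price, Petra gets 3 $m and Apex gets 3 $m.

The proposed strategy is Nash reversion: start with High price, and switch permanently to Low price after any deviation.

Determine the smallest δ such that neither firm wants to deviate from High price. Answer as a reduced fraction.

One-period gain from deviating is 41 − 21 = 20. The loss is 21 − 3 = 18 in every subsequent period, with present value 18·δ/(1−δ).
Deviation is unprofitable when 18·δ/(1−δ) ≥ 20, i.e. δ/(1−δ) ≥ 10/9.
Equivalently δ ≥ 20/(20+18) = 10/19.

10/19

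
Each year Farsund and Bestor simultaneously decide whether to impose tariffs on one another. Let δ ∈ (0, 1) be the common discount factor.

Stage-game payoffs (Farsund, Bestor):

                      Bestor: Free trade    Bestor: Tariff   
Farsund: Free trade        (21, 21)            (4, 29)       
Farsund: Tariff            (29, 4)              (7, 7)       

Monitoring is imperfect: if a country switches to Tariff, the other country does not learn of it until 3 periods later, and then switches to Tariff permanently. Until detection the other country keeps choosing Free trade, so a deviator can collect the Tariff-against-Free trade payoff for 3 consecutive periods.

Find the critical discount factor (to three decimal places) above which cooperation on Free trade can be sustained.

0.714

Deviating for the 3 undetected periods gains 29−21 = 8 per period over cooperation, then loses 21−7 = 14 per period forever once punishment starts.
Gain: 8(1 + δ + … + δ^2); loss: 14·δ^3/(1−δ).
No profitable deviation ⇔ 8(1−δ^3) ≤ 14·δ^3, i.e. δ^3 ≥ 8/(8+14) = 4/11.
Hence δ ≥ (4/11)^(1/3) ≈ 0.714.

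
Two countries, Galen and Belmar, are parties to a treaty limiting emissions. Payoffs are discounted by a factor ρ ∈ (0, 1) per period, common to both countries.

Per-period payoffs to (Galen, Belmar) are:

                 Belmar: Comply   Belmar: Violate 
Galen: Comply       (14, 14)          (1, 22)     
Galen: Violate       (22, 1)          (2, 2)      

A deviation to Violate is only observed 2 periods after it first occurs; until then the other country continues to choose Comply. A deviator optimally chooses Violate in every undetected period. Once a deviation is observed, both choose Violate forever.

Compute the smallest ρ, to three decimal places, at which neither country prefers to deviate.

0.632

Deviating for the 2 undetected periods gains 22−14 = 8 per period over cooperation, then loses 14−2 = 12 per period forever once punishment starts.
Gain: 8(1 + ρ + … + ρ^1); loss: 12·ρ^2/(1−ρ).
No profitable deviation ⇔ 8(1−ρ^2) ≤ 12·ρ^2, i.e. ρ^2 ≥ 8/(8+12) = 2/5.
Hence ρ ≥ (2/5)^(1/2) ≈ 0.632.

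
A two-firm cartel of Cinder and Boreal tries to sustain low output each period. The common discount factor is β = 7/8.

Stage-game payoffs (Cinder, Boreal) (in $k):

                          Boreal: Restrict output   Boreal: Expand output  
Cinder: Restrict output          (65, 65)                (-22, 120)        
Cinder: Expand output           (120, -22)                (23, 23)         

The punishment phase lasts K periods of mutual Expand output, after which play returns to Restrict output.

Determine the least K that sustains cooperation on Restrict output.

2

Need Σ_{k=1}^{K} β^k ≥ (120−65)/(65−23) = 1.3095 at β = 7/8.
At K = 1 the sum is 0.8750 < 1.3095; at K = 2 it is 1.6406 ≥ 1.3095.
So the minimum punishment length is K = 2.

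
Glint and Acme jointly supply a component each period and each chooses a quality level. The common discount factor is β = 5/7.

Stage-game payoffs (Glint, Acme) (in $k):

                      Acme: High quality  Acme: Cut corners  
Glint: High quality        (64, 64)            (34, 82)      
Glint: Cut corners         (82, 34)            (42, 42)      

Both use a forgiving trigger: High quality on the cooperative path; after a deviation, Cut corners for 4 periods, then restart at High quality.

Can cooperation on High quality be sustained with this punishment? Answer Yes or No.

A one-shot deviation gives 82 now, then 42 for 4 periods, then back to 64.
Gain from deviating: (82−64) today; loss: (64−42) in each of the next 4 periods.
No-deviation condition: (64−42)(β+…+β^4) ≥ 82−64, i.e. β+…+β^4 ≥ 9/11.
At β = 5/7: β+…+β^4 = 1.8492 ≥ 0.8182.
So cooperation is sustainable.

Yes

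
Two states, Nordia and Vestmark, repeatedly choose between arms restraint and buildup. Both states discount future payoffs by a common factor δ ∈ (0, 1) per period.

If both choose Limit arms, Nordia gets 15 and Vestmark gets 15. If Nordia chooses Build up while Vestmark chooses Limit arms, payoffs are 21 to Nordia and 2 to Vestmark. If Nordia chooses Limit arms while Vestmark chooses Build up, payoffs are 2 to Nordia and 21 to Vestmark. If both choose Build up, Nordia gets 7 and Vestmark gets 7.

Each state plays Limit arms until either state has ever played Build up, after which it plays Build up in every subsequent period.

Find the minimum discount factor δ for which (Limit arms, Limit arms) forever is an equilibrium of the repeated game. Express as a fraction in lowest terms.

One-period gain from deviating is 21 − 15 = 6. The loss is 15 − 7 = 8 in every subsequent period, with present value 8·δ/(1−δ).
Deviation is unprofitable when 8·δ/(1−δ) ≥ 6, i.e. δ/(1−δ) ≥ 3/4.
Equivalently δ ≥ 6/(6+8) = 3/7.

3/7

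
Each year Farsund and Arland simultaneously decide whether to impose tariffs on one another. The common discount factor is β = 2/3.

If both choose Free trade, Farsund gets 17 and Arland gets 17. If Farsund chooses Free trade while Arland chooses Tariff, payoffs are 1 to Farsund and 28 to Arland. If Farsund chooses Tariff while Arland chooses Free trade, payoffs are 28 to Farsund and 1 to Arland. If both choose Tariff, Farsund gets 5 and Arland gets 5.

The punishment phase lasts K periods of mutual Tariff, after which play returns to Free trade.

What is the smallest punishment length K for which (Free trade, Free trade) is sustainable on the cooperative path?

2

Need Σ_{k=1}^{K} β^k ≥ (28−17)/(17−5) = 0.9167 at β = 2/3.
At K = 1 the sum is 0.6667 < 0.9167; at K = 2 it is 1.1111 ≥ 0.9167.
So the minimum punishment length is K = 2.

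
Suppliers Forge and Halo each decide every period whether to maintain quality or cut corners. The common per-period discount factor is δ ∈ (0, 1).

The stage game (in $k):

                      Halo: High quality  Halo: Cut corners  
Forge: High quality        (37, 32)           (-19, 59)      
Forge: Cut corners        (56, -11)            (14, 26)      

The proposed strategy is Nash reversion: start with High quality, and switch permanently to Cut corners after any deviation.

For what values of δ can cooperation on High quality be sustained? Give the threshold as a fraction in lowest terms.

9/11

Forge's threshold: (56−37)/(56−14) = 19/42.
Halo's threshold: (59−32)/(59−26) = 9/11.
19/42 < 9/11, so Halo binds and δ* = 9/11.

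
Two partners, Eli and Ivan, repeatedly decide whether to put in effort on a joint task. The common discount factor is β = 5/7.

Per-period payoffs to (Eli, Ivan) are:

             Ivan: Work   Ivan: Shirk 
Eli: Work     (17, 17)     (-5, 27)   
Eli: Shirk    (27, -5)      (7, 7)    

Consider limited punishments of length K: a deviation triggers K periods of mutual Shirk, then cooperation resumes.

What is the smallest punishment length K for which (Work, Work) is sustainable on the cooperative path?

2

No profitable deviation requires (17−7)(β+…+β^K) ≥ 27−17, i.e. β+…+β^K ≥ 1 ≈ 1.0000.
With β = 5/7, the partial sums are K=1: 0.7143, K=2: 1.2245.
K = 2 is the first length at which the sum reaches 1.0000.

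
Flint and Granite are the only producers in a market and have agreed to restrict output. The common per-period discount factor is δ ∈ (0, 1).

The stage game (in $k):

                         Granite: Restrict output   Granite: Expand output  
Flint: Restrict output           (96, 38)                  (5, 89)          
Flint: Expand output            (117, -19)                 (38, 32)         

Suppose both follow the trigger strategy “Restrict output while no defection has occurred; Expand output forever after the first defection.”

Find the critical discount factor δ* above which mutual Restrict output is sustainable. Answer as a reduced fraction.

17/19

Flint's threshold: (117−96)/(117−38) = 21/79.
Granite's threshold: (89−38)/(89−32) = 17/19.
21/79 < 17/19, so Granite binds and δ* = 17/19.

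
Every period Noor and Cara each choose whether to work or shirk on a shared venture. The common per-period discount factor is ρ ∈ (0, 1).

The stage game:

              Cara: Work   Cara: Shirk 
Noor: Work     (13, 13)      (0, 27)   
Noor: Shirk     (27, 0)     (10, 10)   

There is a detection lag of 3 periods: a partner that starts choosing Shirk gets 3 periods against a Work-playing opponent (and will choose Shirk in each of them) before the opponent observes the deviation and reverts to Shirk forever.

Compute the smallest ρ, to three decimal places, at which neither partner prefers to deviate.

0.937

A deviator earns 27 for 3 periods, then 10 forever; cooperating earns 13 forever. Multiplying the IC by (1−ρ):
13 ≥ 27(1−ρ^3) + 10ρ^3, so 17·ρ^3 ≥ 14 and ρ^3 ≥ 14/17.
ρ ≥ (14/17)^(1/3) ≈ 0.937.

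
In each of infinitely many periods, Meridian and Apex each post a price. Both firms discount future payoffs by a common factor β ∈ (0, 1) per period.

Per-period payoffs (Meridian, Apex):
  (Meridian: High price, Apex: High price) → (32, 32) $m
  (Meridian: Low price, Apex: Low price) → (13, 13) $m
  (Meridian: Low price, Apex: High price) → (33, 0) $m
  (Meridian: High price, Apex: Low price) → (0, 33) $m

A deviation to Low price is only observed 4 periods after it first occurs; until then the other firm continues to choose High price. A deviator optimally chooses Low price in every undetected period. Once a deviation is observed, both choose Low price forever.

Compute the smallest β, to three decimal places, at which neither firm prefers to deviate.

The best deviation is to choose Low price for all 4 undetected periods, earning 33 each, then 13 forever once detected.
Deviation value: 33(1−β^4)/(1−β) + 13β^4/(1−β); cooperation value: 32/(1−β).
IC: 32 ≥ 33(1−β^4) + 13β^4 = 33 − 20β^4.
So β^4 ≥ 1/20, giving β ≥ (1/20)^(1/4) ≈ 0.473.

0.473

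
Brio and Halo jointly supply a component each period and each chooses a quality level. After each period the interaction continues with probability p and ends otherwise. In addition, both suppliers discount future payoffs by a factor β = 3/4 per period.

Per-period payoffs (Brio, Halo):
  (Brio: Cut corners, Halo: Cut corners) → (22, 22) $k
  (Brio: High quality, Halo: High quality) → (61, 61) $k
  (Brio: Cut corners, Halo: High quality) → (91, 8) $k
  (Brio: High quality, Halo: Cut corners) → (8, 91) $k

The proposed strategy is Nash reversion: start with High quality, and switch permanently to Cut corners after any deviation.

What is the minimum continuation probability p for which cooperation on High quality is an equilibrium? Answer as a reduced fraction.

40/69

With continuation probability p and discount β, the effective per-period discount factor is βp.
Grim-trigger IC: βp ≥ (91−61)/(91−22) = 10/23.
So p ≥ (10/23)/(3/4) = 40/69.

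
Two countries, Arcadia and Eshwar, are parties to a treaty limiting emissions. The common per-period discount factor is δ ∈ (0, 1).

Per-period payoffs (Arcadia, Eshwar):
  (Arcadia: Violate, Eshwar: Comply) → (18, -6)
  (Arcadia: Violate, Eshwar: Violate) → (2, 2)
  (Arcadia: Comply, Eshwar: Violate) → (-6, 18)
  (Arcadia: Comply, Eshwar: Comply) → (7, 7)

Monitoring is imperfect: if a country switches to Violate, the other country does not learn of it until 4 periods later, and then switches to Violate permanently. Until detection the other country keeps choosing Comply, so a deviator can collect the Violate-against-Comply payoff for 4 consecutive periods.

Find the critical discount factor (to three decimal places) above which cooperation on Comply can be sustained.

0.911

A deviator earns 18 for 4 periods, then 2 forever; cooperating earns 7 forever. Multiplying the IC by (1−δ):
7 ≥ 18(1−δ^4) + 2δ^4, so 16·δ^4 ≥ 11 and δ^4 ≥ 11/16.
δ ≥ (11/16)^(1/4) ≈ 0.911.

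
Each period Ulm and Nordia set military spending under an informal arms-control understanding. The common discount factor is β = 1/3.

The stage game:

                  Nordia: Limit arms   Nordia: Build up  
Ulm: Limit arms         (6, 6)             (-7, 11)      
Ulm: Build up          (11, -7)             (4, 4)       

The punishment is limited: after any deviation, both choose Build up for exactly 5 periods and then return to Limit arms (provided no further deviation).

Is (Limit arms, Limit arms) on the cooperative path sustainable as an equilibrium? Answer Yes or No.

No

A one-shot deviation gives 11 now, then 4 for 5 periods, then back to 6.
Gain from deviating: (11−6) today; loss: (6−4) in each of the next 5 periods.
No-deviation condition: (6−4)(β+…+β^5) ≥ 11−6, i.e. β+…+β^5 ≥ 5/2.
At β = 1/3: β+…+β^5 = 0.4979 < 2.5000.
So cooperation is not sustainable.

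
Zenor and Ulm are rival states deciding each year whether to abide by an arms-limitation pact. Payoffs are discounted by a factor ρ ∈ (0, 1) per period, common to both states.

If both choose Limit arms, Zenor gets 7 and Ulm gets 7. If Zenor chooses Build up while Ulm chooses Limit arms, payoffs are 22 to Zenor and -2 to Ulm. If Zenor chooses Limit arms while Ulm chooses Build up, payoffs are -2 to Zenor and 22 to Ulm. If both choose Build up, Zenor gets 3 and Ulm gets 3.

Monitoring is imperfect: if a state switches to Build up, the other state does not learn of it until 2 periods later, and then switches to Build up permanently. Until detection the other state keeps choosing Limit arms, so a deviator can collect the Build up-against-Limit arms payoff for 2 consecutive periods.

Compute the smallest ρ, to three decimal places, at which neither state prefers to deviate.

0.889

Deviating for the 2 undetected periods gains 22−7 = 15 per period over cooperation, then loses 7−3 = 4 per period forever once punishment starts.
Gain: 15(1 + ρ + … + ρ^1); loss: 4·ρ^2/(1−ρ).
No profitable deviation ⇔ 15(1−ρ^2) ≤ 4·ρ^2, i.e. ρ^2 ≥ 15/(15+4) = 15/19.
Hence ρ ≥ (15/19)^(1/2) ≈ 0.889.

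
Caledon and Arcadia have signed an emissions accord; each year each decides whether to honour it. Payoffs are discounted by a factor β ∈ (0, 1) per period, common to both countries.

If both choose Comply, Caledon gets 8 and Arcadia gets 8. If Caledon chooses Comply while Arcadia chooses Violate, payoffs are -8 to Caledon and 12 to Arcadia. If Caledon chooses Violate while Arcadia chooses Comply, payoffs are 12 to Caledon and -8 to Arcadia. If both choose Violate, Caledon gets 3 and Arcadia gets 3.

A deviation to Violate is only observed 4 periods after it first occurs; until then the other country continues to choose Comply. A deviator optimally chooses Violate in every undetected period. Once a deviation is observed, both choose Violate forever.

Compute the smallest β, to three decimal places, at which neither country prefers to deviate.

0.816

The best deviation is to choose Violate for all 4 undetected periods, earning 12 each, then 3 forever once detected.
Deviation value: 12(1−β^4)/(1−β) + 3β^4/(1−β); cooperation value: 8/(1−β).
IC: 8 ≥ 12(1−β^4) + 3β^4 = 12 − 9β^4.
So β^4 ≥ 4/9, giving β ≥ (4/9)^(1/4) ≈ 0.816.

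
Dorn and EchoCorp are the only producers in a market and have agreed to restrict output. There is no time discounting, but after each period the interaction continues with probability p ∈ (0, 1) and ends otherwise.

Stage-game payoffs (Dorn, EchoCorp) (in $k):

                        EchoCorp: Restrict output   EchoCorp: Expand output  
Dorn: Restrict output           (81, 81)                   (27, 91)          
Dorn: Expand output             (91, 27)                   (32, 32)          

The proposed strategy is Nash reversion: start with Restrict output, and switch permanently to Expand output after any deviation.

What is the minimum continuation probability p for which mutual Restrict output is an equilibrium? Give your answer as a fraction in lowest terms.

10/59

Expected cooperation value is 81 + p·81 + p²·81 + … = 81/(1−p); deviation gives 91 + p·32/(1−p).
81 ≥ 91(1−p) + 32p ⇒ 59p ≥ 10 ⇒ p ≥ 10/59.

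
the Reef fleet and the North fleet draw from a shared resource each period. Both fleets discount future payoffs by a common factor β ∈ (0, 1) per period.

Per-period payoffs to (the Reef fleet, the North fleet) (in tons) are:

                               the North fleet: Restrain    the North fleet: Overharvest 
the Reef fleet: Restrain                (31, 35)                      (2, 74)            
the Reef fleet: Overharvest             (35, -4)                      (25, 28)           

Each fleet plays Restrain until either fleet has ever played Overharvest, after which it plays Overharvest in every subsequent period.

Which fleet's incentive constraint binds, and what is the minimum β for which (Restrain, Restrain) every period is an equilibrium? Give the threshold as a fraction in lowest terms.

the North fleet; β ≥ 39/46

the Reef fleet: cooperation gives 31 each period; deviation gives 35 once then 25 forever.
  31/(1−β) ≥ 35 + 25β/(1−β) ⇒ β ≥ 4/10 = 2/5.
the North fleet: cooperation gives 35 each period; deviation gives 74 once then 28 forever.
  β ≥ 39/46.
Both must hold, so the binding constraint is the North fleet's: β ≥ 39/46.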